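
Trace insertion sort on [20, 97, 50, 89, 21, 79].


Initial: [20, 97, 50, 89, 21, 79]
Insert 97: [20, 97, 50, 89, 21, 79]
Insert 50: [20, 50, 97, 89, 21, 79]
Insert 89: [20, 50, 89, 97, 21, 79]
Insert 21: [20, 21, 50, 89, 97, 79]
Insert 79: [20, 21, 50, 79, 89, 97]

Sorted: [20, 21, 50, 79, 89, 97]


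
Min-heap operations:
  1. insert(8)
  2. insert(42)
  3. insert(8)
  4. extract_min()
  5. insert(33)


insert(8) -> [8]
insert(42) -> [8, 42]
insert(8) -> [8, 42, 8]
extract_min()->8, [8, 42]
insert(33) -> [8, 42, 33]

Final heap: [8, 42, 33]


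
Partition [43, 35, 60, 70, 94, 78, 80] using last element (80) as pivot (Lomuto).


Pivot: 80
  43 <= 80: advance i (no swap)
  35 <= 80: advance i (no swap)
  60 <= 80: advance i (no swap)
  70 <= 80: advance i (no swap)
  78 <= 80: swap -> [43, 35, 60, 70, 78, 94, 80]
Place pivot at 5: [43, 35, 60, 70, 78, 80, 94]

Partitioned: [43, 35, 60, 70, 78, 80, 94]


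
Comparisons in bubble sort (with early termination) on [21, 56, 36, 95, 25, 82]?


Algorithm: bubble sort (with early termination)
Input: [21, 56, 36, 95, 25, 82]
Sorted: [21, 25, 36, 56, 82, 95]

14


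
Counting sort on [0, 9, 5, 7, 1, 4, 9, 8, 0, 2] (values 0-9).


Input: [0, 9, 5, 7, 1, 4, 9, 8, 0, 2]
Counts: [2, 1, 1, 0, 1, 1, 0, 1, 1, 2]

Sorted: [0, 0, 1, 2, 4, 5, 7, 8, 9, 9]


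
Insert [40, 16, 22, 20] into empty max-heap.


Insert 40: [40]
Insert 16: [40, 16]
Insert 22: [40, 16, 22]
Insert 20: [40, 20, 22, 16]

Final heap: [40, 20, 22, 16]


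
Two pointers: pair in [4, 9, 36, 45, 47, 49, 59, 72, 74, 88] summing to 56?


lo=0(4)+hi=9(88)=92
lo=0(4)+hi=8(74)=78
lo=0(4)+hi=7(72)=76
lo=0(4)+hi=6(59)=63
lo=0(4)+hi=5(49)=53
lo=1(9)+hi=5(49)=58
lo=1(9)+hi=4(47)=56

Yes: 9+47=56


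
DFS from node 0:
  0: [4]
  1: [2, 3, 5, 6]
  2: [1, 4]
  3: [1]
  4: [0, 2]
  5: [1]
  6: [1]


Visit 0, push [4]
Visit 4, push [2]
Visit 2, push [1]
Visit 1, push [6, 5, 3]
Visit 3, push []
Visit 5, push []
Visit 6, push []

DFS order: [0, 4, 2, 1, 3, 5, 6]


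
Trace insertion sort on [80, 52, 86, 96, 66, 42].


Initial: [80, 52, 86, 96, 66, 42]
Insert 52: [52, 80, 86, 96, 66, 42]
Insert 86: [52, 80, 86, 96, 66, 42]
Insert 96: [52, 80, 86, 96, 66, 42]
Insert 66: [52, 66, 80, 86, 96, 42]
Insert 42: [42, 52, 66, 80, 86, 96]

Sorted: [42, 52, 66, 80, 86, 96]


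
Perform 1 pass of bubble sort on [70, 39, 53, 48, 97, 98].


Initial: [70, 39, 53, 48, 97, 98]
Pass 1: [39, 53, 48, 70, 97, 98] (3 swaps)

After 1 pass: [39, 53, 48, 70, 97, 98]


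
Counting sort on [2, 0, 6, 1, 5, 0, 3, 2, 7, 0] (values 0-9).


Input: [2, 0, 6, 1, 5, 0, 3, 2, 7, 0]
Counts: [3, 1, 2, 1, 0, 1, 1, 1, 0, 0]

Sorted: [0, 0, 0, 1, 2, 2, 3, 5, 6, 7]


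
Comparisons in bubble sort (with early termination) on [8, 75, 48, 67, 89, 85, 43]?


Algorithm: bubble sort (with early termination)
Input: [8, 75, 48, 67, 89, 85, 43]
Sorted: [8, 43, 48, 67, 75, 85, 89]

21


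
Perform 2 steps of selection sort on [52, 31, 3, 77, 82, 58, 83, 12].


Initial: [52, 31, 3, 77, 82, 58, 83, 12]
Step 1: min=3 at 2
  Swap: [3, 31, 52, 77, 82, 58, 83, 12]
Step 2: min=12 at 7
  Swap: [3, 12, 52, 77, 82, 58, 83, 31]

After 2 steps: [3, 12, 52, 77, 82, 58, 83, 31]


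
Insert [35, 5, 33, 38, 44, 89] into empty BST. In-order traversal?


Insert 35: root
Insert 5: L from 35
Insert 33: L from 35 -> R from 5
Insert 38: R from 35
Insert 44: R from 35 -> R from 38
Insert 89: R from 35 -> R from 38 -> R from 44

In-order: [5, 33, 35, 38, 44, 89]


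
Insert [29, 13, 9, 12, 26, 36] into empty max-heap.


Insert 29: [29]
Insert 13: [29, 13]
Insert 9: [29, 13, 9]
Insert 12: [29, 13, 9, 12]
Insert 26: [29, 26, 9, 12, 13]
Insert 36: [36, 26, 29, 12, 13, 9]

Final heap: [36, 26, 29, 12, 13, 9]


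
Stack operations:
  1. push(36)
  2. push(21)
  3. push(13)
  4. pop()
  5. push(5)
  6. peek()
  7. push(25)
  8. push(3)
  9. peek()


push(36) -> [36]
push(21) -> [36, 21]
push(13) -> [36, 21, 13]
pop()->13, [36, 21]
push(5) -> [36, 21, 5]
peek()->5
push(25) -> [36, 21, 5, 25]
push(3) -> [36, 21, 5, 25, 3]
peek()->3

Final stack: [36, 21, 5, 25, 3]


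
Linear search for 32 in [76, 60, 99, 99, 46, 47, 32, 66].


i=0: 76!=32
i=1: 60!=32
i=2: 99!=32
i=3: 99!=32
i=4: 46!=32
i=5: 47!=32
i=6: 32==32 found!

Found at 6, 7 comps


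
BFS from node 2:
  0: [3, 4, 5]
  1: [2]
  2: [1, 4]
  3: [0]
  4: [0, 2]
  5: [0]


Visit 2, enqueue [1, 4]
Visit 1, enqueue []
Visit 4, enqueue [0]
Visit 0, enqueue [3, 5]
Visit 3, enqueue []
Visit 5, enqueue []

BFS order: [2, 1, 4, 0, 3, 5]


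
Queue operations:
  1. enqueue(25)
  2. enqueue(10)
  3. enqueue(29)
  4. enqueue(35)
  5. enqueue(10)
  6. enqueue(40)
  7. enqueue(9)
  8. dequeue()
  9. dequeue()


enqueue(25) -> [25]
enqueue(10) -> [25, 10]
enqueue(29) -> [25, 10, 29]
enqueue(35) -> [25, 10, 29, 35]
enqueue(10) -> [25, 10, 29, 35, 10]
enqueue(40) -> [25, 10, 29, 35, 10, 40]
enqueue(9) -> [25, 10, 29, 35, 10, 40, 9]
dequeue()->25, [10, 29, 35, 10, 40, 9]
dequeue()->10, [29, 35, 10, 40, 9]

Final queue: [29, 35, 10, 40, 9]


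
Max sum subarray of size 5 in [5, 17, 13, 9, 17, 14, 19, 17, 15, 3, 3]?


[0:5]: 61
[1:6]: 70
[2:7]: 72
[3:8]: 76
[4:9]: 82
[5:10]: 68
[6:11]: 57

Max: 82 at [4:9]


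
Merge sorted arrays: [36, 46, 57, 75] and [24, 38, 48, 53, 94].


Take 24 from B
Take 36 from A
Take 38 from B
Take 46 from A
Take 48 from B
Take 53 from B
Take 57 from A
Take 75 from A

Merged: [24, 36, 38, 46, 48, 53, 57, 75, 94]


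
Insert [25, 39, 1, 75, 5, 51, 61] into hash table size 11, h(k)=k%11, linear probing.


Insert 25: h=3 -> slot 3
Insert 39: h=6 -> slot 6
Insert 1: h=1 -> slot 1
Insert 75: h=9 -> slot 9
Insert 5: h=5 -> slot 5
Insert 51: h=7 -> slot 7
Insert 61: h=6, 2 probes -> slot 8

Table: [None, 1, None, 25, None, 5, 39, 51, 61, 75, None]


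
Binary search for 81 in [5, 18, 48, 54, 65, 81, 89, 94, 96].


Step 1: lo=0, hi=8, mid=4, val=65
Step 2: lo=5, hi=8, mid=6, val=89
Step 3: lo=5, hi=5, mid=5, val=81

Found at index 5


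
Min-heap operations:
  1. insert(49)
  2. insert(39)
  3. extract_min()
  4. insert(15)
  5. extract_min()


insert(49) -> [49]
insert(39) -> [39, 49]
extract_min()->39, [49]
insert(15) -> [15, 49]
extract_min()->15, [49]

Final heap: [49]


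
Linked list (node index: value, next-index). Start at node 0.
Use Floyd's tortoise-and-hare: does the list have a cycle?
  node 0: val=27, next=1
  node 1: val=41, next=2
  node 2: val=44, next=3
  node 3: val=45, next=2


Floyd's tortoise (slow, +1) and hare (fast, +2):
  init: slow=0, fast=0
  step 1: slow=1, fast=2
  step 2: slow=2, fast=2
  slow == fast at node 2: cycle detected

Cycle: yes


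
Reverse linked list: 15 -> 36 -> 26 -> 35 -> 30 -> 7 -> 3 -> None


Step 1: curr=15, set curr.next=prev(None) | reversed so far: 15
Step 2: curr=36, set curr.next=prev(15) | reversed so far: 36 -> 15
Step 3: curr=26, set curr.next=prev(36) | reversed so far: 26 -> 36 -> 15
Step 4: curr=35, set curr.next=prev(26) | reversed so far: 35 -> 26 -> 36 -> 15
Step 5: curr=30, set curr.next=prev(35) | reversed so far: 30 -> 35 -> 26 -> 36 -> 15
Step 6: curr=7, set curr.next=prev(30) | reversed so far: 7 -> 30 -> 35 -> 26 -> 36 -> 15
Step 7: curr=3, set curr.next=prev(7) | reversed so far: 3 -> 7 -> 30 -> 35 -> 26 -> 36 -> 15

3 -> 7 -> 30 -> 35 -> 26 -> 36 -> 15 -> None


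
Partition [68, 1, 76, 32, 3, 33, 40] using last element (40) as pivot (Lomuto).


Pivot: 40
  1 <= 40: swap -> [1, 68, 76, 32, 3, 33, 40]
  32 <= 40: swap -> [1, 32, 76, 68, 3, 33, 40]
  3 <= 40: swap -> [1, 32, 3, 68, 76, 33, 40]
  33 <= 40: swap -> [1, 32, 3, 33, 76, 68, 40]
Place pivot at 4: [1, 32, 3, 33, 40, 68, 76]

Partitioned: [1, 32, 3, 33, 40, 68, 76]


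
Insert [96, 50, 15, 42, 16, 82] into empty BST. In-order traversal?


Insert 96: root
Insert 50: L from 96
Insert 15: L from 96 -> L from 50
Insert 42: L from 96 -> L from 50 -> R from 15
Insert 16: L from 96 -> L from 50 -> R from 15 -> L from 42
Insert 82: L from 96 -> R from 50

In-order: [15, 16, 42, 50, 82, 96]


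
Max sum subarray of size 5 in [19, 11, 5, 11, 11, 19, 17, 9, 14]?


[0:5]: 57
[1:6]: 57
[2:7]: 63
[3:8]: 67
[4:9]: 70

Max: 70 at [4:9]


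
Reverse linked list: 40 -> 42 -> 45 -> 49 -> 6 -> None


Step 1: curr=40, set curr.next=prev(None) | reversed so far: 40
Step 2: curr=42, set curr.next=prev(40) | reversed so far: 42 -> 40
Step 3: curr=45, set curr.next=prev(42) | reversed so far: 45 -> 42 -> 40
Step 4: curr=49, set curr.next=prev(45) | reversed so far: 49 -> 45 -> 42 -> 40
Step 5: curr=6, set curr.next=prev(49) | reversed so far: 6 -> 49 -> 45 -> 42 -> 40

6 -> 49 -> 45 -> 42 -> 40 -> None


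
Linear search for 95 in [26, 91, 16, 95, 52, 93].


i=0: 26!=95
i=1: 91!=95
i=2: 16!=95
i=3: 95==95 found!

Found at 3, 4 comps


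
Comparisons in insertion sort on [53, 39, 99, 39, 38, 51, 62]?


Algorithm: insertion sort
Input: [53, 39, 99, 39, 38, 51, 62]
Sorted: [38, 39, 39, 51, 53, 62, 99]

14


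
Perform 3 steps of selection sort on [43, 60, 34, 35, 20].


Initial: [43, 60, 34, 35, 20]
Step 1: min=20 at 4
  Swap: [20, 60, 34, 35, 43]
Step 2: min=34 at 2
  Swap: [20, 34, 60, 35, 43]
Step 3: min=35 at 3
  Swap: [20, 34, 35, 60, 43]

After 3 steps: [20, 34, 35, 60, 43]


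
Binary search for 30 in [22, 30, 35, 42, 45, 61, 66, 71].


Step 1: lo=0, hi=7, mid=3, val=42
Step 2: lo=0, hi=2, mid=1, val=30

Found at index 1


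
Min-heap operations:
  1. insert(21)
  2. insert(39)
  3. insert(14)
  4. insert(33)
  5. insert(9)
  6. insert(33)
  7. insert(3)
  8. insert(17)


insert(21) -> [21]
insert(39) -> [21, 39]
insert(14) -> [14, 39, 21]
insert(33) -> [14, 33, 21, 39]
insert(9) -> [9, 14, 21, 39, 33]
insert(33) -> [9, 14, 21, 39, 33, 33]
insert(3) -> [3, 14, 9, 39, 33, 33, 21]
insert(17) -> [3, 14, 9, 17, 33, 33, 21, 39]

Final heap: [3, 14, 9, 17, 33, 33, 21, 39]


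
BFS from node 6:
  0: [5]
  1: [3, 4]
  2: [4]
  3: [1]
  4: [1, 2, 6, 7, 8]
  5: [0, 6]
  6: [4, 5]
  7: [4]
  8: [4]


Visit 6, enqueue [4, 5]
Visit 4, enqueue [1, 2, 7, 8]
Visit 5, enqueue [0]
Visit 1, enqueue [3]
Visit 2, enqueue []
Visit 7, enqueue []
Visit 8, enqueue []
Visit 0, enqueue []
Visit 3, enqueue []

BFS order: [6, 4, 5, 1, 2, 7, 8, 0, 3]


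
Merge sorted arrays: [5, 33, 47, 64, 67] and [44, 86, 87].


Take 5 from A
Take 33 from A
Take 44 from B
Take 47 from A
Take 64 from A
Take 67 from A

Merged: [5, 33, 44, 47, 64, 67, 86, 87]


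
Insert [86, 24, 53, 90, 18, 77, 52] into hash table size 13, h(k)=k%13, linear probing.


Insert 86: h=8 -> slot 8
Insert 24: h=11 -> slot 11
Insert 53: h=1 -> slot 1
Insert 90: h=12 -> slot 12
Insert 18: h=5 -> slot 5
Insert 77: h=12, 1 probes -> slot 0
Insert 52: h=0, 2 probes -> slot 2

Table: [77, 53, 52, None, None, 18, None, None, 86, None, None, 24, 90]


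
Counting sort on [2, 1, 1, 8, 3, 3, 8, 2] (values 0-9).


Input: [2, 1, 1, 8, 3, 3, 8, 2]
Counts: [0, 2, 2, 2, 0, 0, 0, 0, 2, 0]

Sorted: [1, 1, 2, 2, 3, 3, 8, 8]


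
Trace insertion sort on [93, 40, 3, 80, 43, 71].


Initial: [93, 40, 3, 80, 43, 71]
Insert 40: [40, 93, 3, 80, 43, 71]
Insert 3: [3, 40, 93, 80, 43, 71]
Insert 80: [3, 40, 80, 93, 43, 71]
Insert 43: [3, 40, 43, 80, 93, 71]
Insert 71: [3, 40, 43, 71, 80, 93]

Sorted: [3, 40, 43, 71, 80, 93]


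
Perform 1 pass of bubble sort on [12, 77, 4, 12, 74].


Initial: [12, 77, 4, 12, 74]
Pass 1: [12, 4, 12, 74, 77] (3 swaps)

After 1 pass: [12, 4, 12, 74, 77]


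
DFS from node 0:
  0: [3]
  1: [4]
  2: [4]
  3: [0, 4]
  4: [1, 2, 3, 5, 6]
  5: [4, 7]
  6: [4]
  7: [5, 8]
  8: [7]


Visit 0, push [3]
Visit 3, push [4]
Visit 4, push [6, 5, 2, 1]
Visit 1, push []
Visit 2, push []
Visit 5, push [7]
Visit 7, push [8]
Visit 8, push []
Visit 6, push []

DFS order: [0, 3, 4, 1, 2, 5, 7, 8, 6]


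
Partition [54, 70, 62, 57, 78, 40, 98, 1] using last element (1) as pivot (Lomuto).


Pivot: 1
Place pivot at 0: [1, 70, 62, 57, 78, 40, 98, 54]

Partitioned: [1, 70, 62, 57, 78, 40, 98, 54]


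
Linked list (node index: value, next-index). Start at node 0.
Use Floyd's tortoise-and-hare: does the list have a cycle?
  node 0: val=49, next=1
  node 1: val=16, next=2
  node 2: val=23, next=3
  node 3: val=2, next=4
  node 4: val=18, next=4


Floyd's tortoise (slow, +1) and hare (fast, +2):
  init: slow=0, fast=0
  step 1: slow=1, fast=2
  step 2: slow=2, fast=4
  step 3: slow=3, fast=4
  step 4: slow=4, fast=4
  slow == fast at node 4: cycle detected

Cycle: yes


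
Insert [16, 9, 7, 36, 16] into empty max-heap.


Insert 16: [16]
Insert 9: [16, 9]
Insert 7: [16, 9, 7]
Insert 36: [36, 16, 7, 9]
Insert 16: [36, 16, 7, 9, 16]

Final heap: [36, 16, 7, 9, 16]


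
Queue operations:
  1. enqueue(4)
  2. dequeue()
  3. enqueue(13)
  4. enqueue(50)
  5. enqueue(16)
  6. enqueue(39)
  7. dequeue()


enqueue(4) -> [4]
dequeue()->4, []
enqueue(13) -> [13]
enqueue(50) -> [13, 50]
enqueue(16) -> [13, 50, 16]
enqueue(39) -> [13, 50, 16, 39]
dequeue()->13, [50, 16, 39]

Final queue: [50, 16, 39]


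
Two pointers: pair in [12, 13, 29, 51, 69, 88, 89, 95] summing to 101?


lo=0(12)+hi=7(95)=107
lo=0(12)+hi=6(89)=101

Yes: 12+89=101


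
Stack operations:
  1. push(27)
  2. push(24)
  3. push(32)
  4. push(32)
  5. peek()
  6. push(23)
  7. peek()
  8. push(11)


push(27) -> [27]
push(24) -> [27, 24]
push(32) -> [27, 24, 32]
push(32) -> [27, 24, 32, 32]
peek()->32
push(23) -> [27, 24, 32, 32, 23]
peek()->23
push(11) -> [27, 24, 32, 32, 23, 11]

Final stack: [27, 24, 32, 32, 23, 11]


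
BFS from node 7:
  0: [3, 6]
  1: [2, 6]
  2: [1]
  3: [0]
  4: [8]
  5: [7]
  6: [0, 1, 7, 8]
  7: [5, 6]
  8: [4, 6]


Visit 7, enqueue [5, 6]
Visit 5, enqueue []
Visit 6, enqueue [0, 1, 8]
Visit 0, enqueue [3]
Visit 1, enqueue [2]
Visit 8, enqueue [4]
Visit 3, enqueue []
Visit 2, enqueue []
Visit 4, enqueue []

BFS order: [7, 5, 6, 0, 1, 8, 3, 2, 4]


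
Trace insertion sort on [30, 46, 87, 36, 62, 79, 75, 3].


Initial: [30, 46, 87, 36, 62, 79, 75, 3]
Insert 46: [30, 46, 87, 36, 62, 79, 75, 3]
Insert 87: [30, 46, 87, 36, 62, 79, 75, 3]
Insert 36: [30, 36, 46, 87, 62, 79, 75, 3]
Insert 62: [30, 36, 46, 62, 87, 79, 75, 3]
Insert 79: [30, 36, 46, 62, 79, 87, 75, 3]
Insert 75: [30, 36, 46, 62, 75, 79, 87, 3]
Insert 3: [3, 30, 36, 46, 62, 75, 79, 87]

Sorted: [3, 30, 36, 46, 62, 75, 79, 87]


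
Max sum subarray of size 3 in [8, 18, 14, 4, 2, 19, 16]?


[0:3]: 40
[1:4]: 36
[2:5]: 20
[3:6]: 25
[4:7]: 37

Max: 40 at [0:3]


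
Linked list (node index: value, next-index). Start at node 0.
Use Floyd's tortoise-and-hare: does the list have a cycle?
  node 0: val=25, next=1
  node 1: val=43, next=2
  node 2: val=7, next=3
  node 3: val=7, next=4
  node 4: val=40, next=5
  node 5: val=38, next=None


Floyd's tortoise (slow, +1) and hare (fast, +2):
  init: slow=0, fast=0
  step 1: slow=1, fast=2
  step 2: slow=2, fast=4
  step 3: fast 4->5->None, no cycle

Cycle: no


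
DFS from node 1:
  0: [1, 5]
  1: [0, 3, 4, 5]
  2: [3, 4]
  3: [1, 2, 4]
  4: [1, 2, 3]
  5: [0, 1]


Visit 1, push [5, 4, 3, 0]
Visit 0, push [5]
Visit 5, push []
Visit 3, push [4, 2]
Visit 2, push [4]
Visit 4, push []

DFS order: [1, 0, 5, 3, 2, 4]


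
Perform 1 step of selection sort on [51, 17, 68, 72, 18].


Initial: [51, 17, 68, 72, 18]
Step 1: min=17 at 1
  Swap: [17, 51, 68, 72, 18]

After 1 step: [17, 51, 68, 72, 18]


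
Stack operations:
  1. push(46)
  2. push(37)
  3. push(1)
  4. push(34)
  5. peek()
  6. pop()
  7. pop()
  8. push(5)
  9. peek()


push(46) -> [46]
push(37) -> [46, 37]
push(1) -> [46, 37, 1]
push(34) -> [46, 37, 1, 34]
peek()->34
pop()->34, [46, 37, 1]
pop()->1, [46, 37]
push(5) -> [46, 37, 5]
peek()->5

Final stack: [46, 37, 5]


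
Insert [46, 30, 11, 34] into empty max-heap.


Insert 46: [46]
Insert 30: [46, 30]
Insert 11: [46, 30, 11]
Insert 34: [46, 34, 11, 30]

Final heap: [46, 34, 11, 30]


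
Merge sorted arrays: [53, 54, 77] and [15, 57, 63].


Take 15 from B
Take 53 from A
Take 54 from A
Take 57 from B
Take 63 from B

Merged: [15, 53, 54, 57, 63, 77]


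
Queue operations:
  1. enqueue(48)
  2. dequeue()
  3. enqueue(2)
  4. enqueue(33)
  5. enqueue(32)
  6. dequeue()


enqueue(48) -> [48]
dequeue()->48, []
enqueue(2) -> [2]
enqueue(33) -> [2, 33]
enqueue(32) -> [2, 33, 32]
dequeue()->2, [33, 32]

Final queue: [33, 32]


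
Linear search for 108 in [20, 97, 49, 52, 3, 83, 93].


i=0: 20!=108
i=1: 97!=108
i=2: 49!=108
i=3: 52!=108
i=4: 3!=108
i=5: 83!=108
i=6: 93!=108

Not found, 7 comps


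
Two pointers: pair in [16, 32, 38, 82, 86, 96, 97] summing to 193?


lo=0(16)+hi=6(97)=113
lo=1(32)+hi=6(97)=129
lo=2(38)+hi=6(97)=135
lo=3(82)+hi=6(97)=179
lo=4(86)+hi=6(97)=183
lo=5(96)+hi=6(97)=193

Yes: 96+97=193


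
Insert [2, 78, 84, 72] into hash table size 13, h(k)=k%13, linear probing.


Insert 2: h=2 -> slot 2
Insert 78: h=0 -> slot 0
Insert 84: h=6 -> slot 6
Insert 72: h=7 -> slot 7

Table: [78, None, 2, None, None, None, 84, 72, None, None, None, None, None]


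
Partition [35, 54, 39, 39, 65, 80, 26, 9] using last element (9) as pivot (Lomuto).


Pivot: 9
Place pivot at 0: [9, 54, 39, 39, 65, 80, 26, 35]

Partitioned: [9, 54, 39, 39, 65, 80, 26, 35]


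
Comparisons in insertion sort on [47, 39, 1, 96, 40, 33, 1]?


Algorithm: insertion sort
Input: [47, 39, 1, 96, 40, 33, 1]
Sorted: [1, 1, 33, 39, 40, 47, 96]

18


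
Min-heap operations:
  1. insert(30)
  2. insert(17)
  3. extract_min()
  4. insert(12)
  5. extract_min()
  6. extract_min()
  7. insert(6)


insert(30) -> [30]
insert(17) -> [17, 30]
extract_min()->17, [30]
insert(12) -> [12, 30]
extract_min()->12, [30]
extract_min()->30, []
insert(6) -> [6]

Final heap: [6]


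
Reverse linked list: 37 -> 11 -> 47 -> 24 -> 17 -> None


Step 1: curr=37, set curr.next=prev(None) | reversed so far: 37
Step 2: curr=11, set curr.next=prev(37) | reversed so far: 11 -> 37
Step 3: curr=47, set curr.next=prev(11) | reversed so far: 47 -> 11 -> 37
Step 4: curr=24, set curr.next=prev(47) | reversed so far: 24 -> 47 -> 11 -> 37
Step 5: curr=17, set curr.next=prev(24) | reversed so far: 17 -> 24 -> 47 -> 11 -> 37

17 -> 24 -> 47 -> 11 -> 37 -> None


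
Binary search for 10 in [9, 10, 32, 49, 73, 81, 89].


Step 1: lo=0, hi=6, mid=3, val=49
Step 2: lo=0, hi=2, mid=1, val=10

Found at index 1


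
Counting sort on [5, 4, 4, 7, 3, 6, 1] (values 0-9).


Input: [5, 4, 4, 7, 3, 6, 1]
Counts: [0, 1, 0, 1, 2, 1, 1, 1, 0, 0]

Sorted: [1, 3, 4, 4, 5, 6, 7]


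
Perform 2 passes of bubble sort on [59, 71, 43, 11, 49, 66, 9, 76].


Initial: [59, 71, 43, 11, 49, 66, 9, 76]
Pass 1: [59, 43, 11, 49, 66, 9, 71, 76] (5 swaps)
Pass 2: [43, 11, 49, 59, 9, 66, 71, 76] (4 swaps)

After 2 passes: [43, 11, 49, 59, 9, 66, 71, 76]


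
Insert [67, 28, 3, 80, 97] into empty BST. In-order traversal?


Insert 67: root
Insert 28: L from 67
Insert 3: L from 67 -> L from 28
Insert 80: R from 67
Insert 97: R from 67 -> R from 80

In-order: [3, 28, 67, 80, 97]


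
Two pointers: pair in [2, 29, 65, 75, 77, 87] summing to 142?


lo=0(2)+hi=5(87)=89
lo=1(29)+hi=5(87)=116
lo=2(65)+hi=5(87)=152
lo=2(65)+hi=4(77)=142

Yes: 65+77=142


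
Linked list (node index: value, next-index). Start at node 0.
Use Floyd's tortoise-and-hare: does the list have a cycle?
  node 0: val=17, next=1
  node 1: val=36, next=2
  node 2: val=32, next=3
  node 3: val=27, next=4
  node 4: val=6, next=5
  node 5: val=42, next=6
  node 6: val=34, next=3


Floyd's tortoise (slow, +1) and hare (fast, +2):
  init: slow=0, fast=0
  step 1: slow=1, fast=2
  step 2: slow=2, fast=4
  step 3: slow=3, fast=6
  step 4: slow=4, fast=4
  slow == fast at node 4: cycle detected

Cycle: yes


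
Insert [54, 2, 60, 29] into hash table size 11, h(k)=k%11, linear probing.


Insert 54: h=10 -> slot 10
Insert 2: h=2 -> slot 2
Insert 60: h=5 -> slot 5
Insert 29: h=7 -> slot 7

Table: [None, None, 2, None, None, 60, None, 29, None, None, 54]


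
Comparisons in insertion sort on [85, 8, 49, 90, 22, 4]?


Algorithm: insertion sort
Input: [85, 8, 49, 90, 22, 4]
Sorted: [4, 8, 22, 49, 85, 90]

13


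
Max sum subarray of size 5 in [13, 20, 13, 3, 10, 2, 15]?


[0:5]: 59
[1:6]: 48
[2:7]: 43

Max: 59 at [0:5]


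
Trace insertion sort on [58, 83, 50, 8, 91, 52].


Initial: [58, 83, 50, 8, 91, 52]
Insert 83: [58, 83, 50, 8, 91, 52]
Insert 50: [50, 58, 83, 8, 91, 52]
Insert 8: [8, 50, 58, 83, 91, 52]
Insert 91: [8, 50, 58, 83, 91, 52]
Insert 52: [8, 50, 52, 58, 83, 91]

Sorted: [8, 50, 52, 58, 83, 91]


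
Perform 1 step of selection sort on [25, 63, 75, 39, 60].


Initial: [25, 63, 75, 39, 60]
Step 1: min=25 at 0
  Swap: [25, 63, 75, 39, 60]

After 1 step: [25, 63, 75, 39, 60]


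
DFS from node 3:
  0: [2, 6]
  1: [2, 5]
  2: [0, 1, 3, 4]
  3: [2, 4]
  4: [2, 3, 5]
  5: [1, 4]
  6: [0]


Visit 3, push [4, 2]
Visit 2, push [4, 1, 0]
Visit 0, push [6]
Visit 6, push []
Visit 1, push [5]
Visit 5, push [4]
Visit 4, push []

DFS order: [3, 2, 0, 6, 1, 5, 4]


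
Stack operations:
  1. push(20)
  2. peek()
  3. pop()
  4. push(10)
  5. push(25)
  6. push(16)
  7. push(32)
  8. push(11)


push(20) -> [20]
peek()->20
pop()->20, []
push(10) -> [10]
push(25) -> [10, 25]
push(16) -> [10, 25, 16]
push(32) -> [10, 25, 16, 32]
push(11) -> [10, 25, 16, 32, 11]

Final stack: [10, 25, 16, 32, 11]


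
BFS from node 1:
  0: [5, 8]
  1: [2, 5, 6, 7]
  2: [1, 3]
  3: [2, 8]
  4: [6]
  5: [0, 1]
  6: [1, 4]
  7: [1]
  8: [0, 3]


Visit 1, enqueue [2, 5, 6, 7]
Visit 2, enqueue [3]
Visit 5, enqueue [0]
Visit 6, enqueue [4]
Visit 7, enqueue []
Visit 3, enqueue [8]
Visit 0, enqueue []
Visit 4, enqueue []
Visit 8, enqueue []

BFS order: [1, 2, 5, 6, 7, 3, 0, 4, 8]


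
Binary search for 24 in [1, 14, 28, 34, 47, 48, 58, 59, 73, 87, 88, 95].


Step 1: lo=0, hi=11, mid=5, val=48
Step 2: lo=0, hi=4, mid=2, val=28
Step 3: lo=0, hi=1, mid=0, val=1
Step 4: lo=1, hi=1, mid=1, val=14

Not found


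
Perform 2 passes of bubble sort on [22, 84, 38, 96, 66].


Initial: [22, 84, 38, 96, 66]
Pass 1: [22, 38, 84, 66, 96] (2 swaps)
Pass 2: [22, 38, 66, 84, 96] (1 swaps)

After 2 passes: [22, 38, 66, 84, 96]


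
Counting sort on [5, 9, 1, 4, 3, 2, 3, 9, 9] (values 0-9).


Input: [5, 9, 1, 4, 3, 2, 3, 9, 9]
Counts: [0, 1, 1, 2, 1, 1, 0, 0, 0, 3]

Sorted: [1, 2, 3, 3, 4, 5, 9, 9, 9]


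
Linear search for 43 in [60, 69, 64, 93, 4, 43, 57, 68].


i=0: 60!=43
i=1: 69!=43
i=2: 64!=43
i=3: 93!=43
i=4: 4!=43
i=5: 43==43 found!

Found at 5, 6 comps


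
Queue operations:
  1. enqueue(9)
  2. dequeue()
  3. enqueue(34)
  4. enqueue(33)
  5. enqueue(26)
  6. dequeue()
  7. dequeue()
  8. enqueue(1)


enqueue(9) -> [9]
dequeue()->9, []
enqueue(34) -> [34]
enqueue(33) -> [34, 33]
enqueue(26) -> [34, 33, 26]
dequeue()->34, [33, 26]
dequeue()->33, [26]
enqueue(1) -> [26, 1]

Final queue: [26, 1]


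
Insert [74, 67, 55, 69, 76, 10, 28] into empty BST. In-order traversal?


Insert 74: root
Insert 67: L from 74
Insert 55: L from 74 -> L from 67
Insert 69: L from 74 -> R from 67
Insert 76: R from 74
Insert 10: L from 74 -> L from 67 -> L from 55
Insert 28: L from 74 -> L from 67 -> L from 55 -> R from 10

In-order: [10, 28, 55, 67, 69, 74, 76]


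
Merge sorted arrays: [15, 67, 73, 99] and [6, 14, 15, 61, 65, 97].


Take 6 from B
Take 14 from B
Take 15 from A
Take 15 from B
Take 61 from B
Take 65 from B
Take 67 from A
Take 73 from A
Take 97 from B

Merged: [6, 14, 15, 15, 61, 65, 67, 73, 97, 99]


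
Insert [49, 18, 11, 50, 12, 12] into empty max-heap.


Insert 49: [49]
Insert 18: [49, 18]
Insert 11: [49, 18, 11]
Insert 50: [50, 49, 11, 18]
Insert 12: [50, 49, 11, 18, 12]
Insert 12: [50, 49, 12, 18, 12, 11]

Final heap: [50, 49, 12, 18, 12, 11]


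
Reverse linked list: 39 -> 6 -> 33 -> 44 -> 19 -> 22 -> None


Step 1: curr=39, set curr.next=prev(None) | reversed so far: 39
Step 2: curr=6, set curr.next=prev(39) | reversed so far: 6 -> 39
Step 3: curr=33, set curr.next=prev(6) | reversed so far: 33 -> 6 -> 39
Step 4: curr=44, set curr.next=prev(33) | reversed so far: 44 -> 33 -> 6 -> 39
Step 5: curr=19, set curr.next=prev(44) | reversed so far: 19 -> 44 -> 33 -> 6 -> 39
Step 6: curr=22, set curr.next=prev(19) | reversed so far: 22 -> 19 -> 44 -> 33 -> 6 -> 39

22 -> 19 -> 44 -> 33 -> 6 -> 39 -> None


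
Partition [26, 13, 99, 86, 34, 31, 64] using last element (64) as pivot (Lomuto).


Pivot: 64
  26 <= 64: advance i (no swap)
  13 <= 64: advance i (no swap)
  34 <= 64: swap -> [26, 13, 34, 86, 99, 31, 64]
  31 <= 64: swap -> [26, 13, 34, 31, 99, 86, 64]
Place pivot at 4: [26, 13, 34, 31, 64, 86, 99]

Partitioned: [26, 13, 34, 31, 64, 86, 99]


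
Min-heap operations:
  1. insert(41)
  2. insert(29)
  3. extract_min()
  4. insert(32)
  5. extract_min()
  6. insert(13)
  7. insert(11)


insert(41) -> [41]
insert(29) -> [29, 41]
extract_min()->29, [41]
insert(32) -> [32, 41]
extract_min()->32, [41]
insert(13) -> [13, 41]
insert(11) -> [11, 41, 13]

Final heap: [11, 41, 13]


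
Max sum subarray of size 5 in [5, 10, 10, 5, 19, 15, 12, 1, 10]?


[0:5]: 49
[1:6]: 59
[2:7]: 61
[3:8]: 52
[4:9]: 57

Max: 61 at [2:7]


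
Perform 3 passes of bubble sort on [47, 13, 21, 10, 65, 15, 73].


Initial: [47, 13, 21, 10, 65, 15, 73]
Pass 1: [13, 21, 10, 47, 15, 65, 73] (4 swaps)
Pass 2: [13, 10, 21, 15, 47, 65, 73] (2 swaps)
Pass 3: [10, 13, 15, 21, 47, 65, 73] (2 swaps)

After 3 passes: [10, 13, 15, 21, 47, 65, 73]


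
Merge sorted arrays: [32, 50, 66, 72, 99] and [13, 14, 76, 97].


Take 13 from B
Take 14 from B
Take 32 from A
Take 50 from A
Take 66 from A
Take 72 from A
Take 76 from B
Take 97 from B

Merged: [13, 14, 32, 50, 66, 72, 76, 97, 99]


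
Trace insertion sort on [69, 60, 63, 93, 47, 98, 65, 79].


Initial: [69, 60, 63, 93, 47, 98, 65, 79]
Insert 60: [60, 69, 63, 93, 47, 98, 65, 79]
Insert 63: [60, 63, 69, 93, 47, 98, 65, 79]
Insert 93: [60, 63, 69, 93, 47, 98, 65, 79]
Insert 47: [47, 60, 63, 69, 93, 98, 65, 79]
Insert 98: [47, 60, 63, 69, 93, 98, 65, 79]
Insert 65: [47, 60, 63, 65, 69, 93, 98, 79]
Insert 79: [47, 60, 63, 65, 69, 79, 93, 98]

Sorted: [47, 60, 63, 65, 69, 79, 93, 98]


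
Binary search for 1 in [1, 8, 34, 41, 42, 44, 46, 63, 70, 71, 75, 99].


Step 1: lo=0, hi=11, mid=5, val=44
Step 2: lo=0, hi=4, mid=2, val=34
Step 3: lo=0, hi=1, mid=0, val=1

Found at index 0


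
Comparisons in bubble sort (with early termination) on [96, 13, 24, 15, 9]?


Algorithm: bubble sort (with early termination)
Input: [96, 13, 24, 15, 9]
Sorted: [9, 13, 15, 24, 96]

10


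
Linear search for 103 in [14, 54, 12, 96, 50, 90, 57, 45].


i=0: 14!=103
i=1: 54!=103
i=2: 12!=103
i=3: 96!=103
i=4: 50!=103
i=5: 90!=103
i=6: 57!=103
i=7: 45!=103

Not found, 8 comps


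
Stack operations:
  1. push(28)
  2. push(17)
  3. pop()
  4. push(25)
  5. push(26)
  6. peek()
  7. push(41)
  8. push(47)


push(28) -> [28]
push(17) -> [28, 17]
pop()->17, [28]
push(25) -> [28, 25]
push(26) -> [28, 25, 26]
peek()->26
push(41) -> [28, 25, 26, 41]
push(47) -> [28, 25, 26, 41, 47]

Final stack: [28, 25, 26, 41, 47]


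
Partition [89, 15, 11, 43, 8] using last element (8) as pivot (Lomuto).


Pivot: 8
Place pivot at 0: [8, 15, 11, 43, 89]

Partitioned: [8, 15, 11, 43, 89]


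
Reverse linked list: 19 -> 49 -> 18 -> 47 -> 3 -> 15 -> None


Step 1: curr=19, set curr.next=prev(None) | reversed so far: 19
Step 2: curr=49, set curr.next=prev(19) | reversed so far: 49 -> 19
Step 3: curr=18, set curr.next=prev(49) | reversed so far: 18 -> 49 -> 19
Step 4: curr=47, set curr.next=prev(18) | reversed so far: 47 -> 18 -> 49 -> 19
Step 5: curr=3, set curr.next=prev(47) | reversed so far: 3 -> 47 -> 18 -> 49 -> 19
Step 6: curr=15, set curr.next=prev(3) | reversed so far: 15 -> 3 -> 47 -> 18 -> 49 -> 19

15 -> 3 -> 47 -> 18 -> 49 -> 19 -> None


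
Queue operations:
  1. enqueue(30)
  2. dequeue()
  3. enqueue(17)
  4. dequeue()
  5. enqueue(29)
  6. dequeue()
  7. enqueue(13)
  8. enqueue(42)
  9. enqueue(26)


enqueue(30) -> [30]
dequeue()->30, []
enqueue(17) -> [17]
dequeue()->17, []
enqueue(29) -> [29]
dequeue()->29, []
enqueue(13) -> [13]
enqueue(42) -> [13, 42]
enqueue(26) -> [13, 42, 26]

Final queue: [13, 42, 26]


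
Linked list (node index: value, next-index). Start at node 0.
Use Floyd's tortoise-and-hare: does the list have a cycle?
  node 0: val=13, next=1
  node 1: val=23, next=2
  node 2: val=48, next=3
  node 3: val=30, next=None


Floyd's tortoise (slow, +1) and hare (fast, +2):
  init: slow=0, fast=0
  step 1: slow=1, fast=2
  step 2: fast 2->3->None, no cycle

Cycle: no


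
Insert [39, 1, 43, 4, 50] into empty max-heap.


Insert 39: [39]
Insert 1: [39, 1]
Insert 43: [43, 1, 39]
Insert 4: [43, 4, 39, 1]
Insert 50: [50, 43, 39, 1, 4]

Final heap: [50, 43, 39, 1, 4]


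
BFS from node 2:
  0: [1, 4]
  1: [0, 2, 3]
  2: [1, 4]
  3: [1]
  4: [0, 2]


Visit 2, enqueue [1, 4]
Visit 1, enqueue [0, 3]
Visit 4, enqueue []
Visit 0, enqueue []
Visit 3, enqueue []

BFS order: [2, 1, 4, 0, 3]


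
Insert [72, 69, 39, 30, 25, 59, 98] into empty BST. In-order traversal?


Insert 72: root
Insert 69: L from 72
Insert 39: L from 72 -> L from 69
Insert 30: L from 72 -> L from 69 -> L from 39
Insert 25: L from 72 -> L from 69 -> L from 39 -> L from 30
Insert 59: L from 72 -> L from 69 -> R from 39
Insert 98: R from 72

In-order: [25, 30, 39, 59, 69, 72, 98]


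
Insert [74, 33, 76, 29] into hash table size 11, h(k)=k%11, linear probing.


Insert 74: h=8 -> slot 8
Insert 33: h=0 -> slot 0
Insert 76: h=10 -> slot 10
Insert 29: h=7 -> slot 7

Table: [33, None, None, None, None, None, None, 29, 74, None, 76]


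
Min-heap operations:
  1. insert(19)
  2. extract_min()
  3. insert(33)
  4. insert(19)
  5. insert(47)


insert(19) -> [19]
extract_min()->19, []
insert(33) -> [33]
insert(19) -> [19, 33]
insert(47) -> [19, 33, 47]

Final heap: [19, 33, 47]


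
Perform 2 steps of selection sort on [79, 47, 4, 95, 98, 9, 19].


Initial: [79, 47, 4, 95, 98, 9, 19]
Step 1: min=4 at 2
  Swap: [4, 47, 79, 95, 98, 9, 19]
Step 2: min=9 at 5
  Swap: [4, 9, 79, 95, 98, 47, 19]

After 2 steps: [4, 9, 79, 95, 98, 47, 19]


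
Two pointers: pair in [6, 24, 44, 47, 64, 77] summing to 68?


lo=0(6)+hi=5(77)=83
lo=0(6)+hi=4(64)=70
lo=0(6)+hi=3(47)=53
lo=1(24)+hi=3(47)=71
lo=1(24)+hi=2(44)=68

Yes: 24+44=68


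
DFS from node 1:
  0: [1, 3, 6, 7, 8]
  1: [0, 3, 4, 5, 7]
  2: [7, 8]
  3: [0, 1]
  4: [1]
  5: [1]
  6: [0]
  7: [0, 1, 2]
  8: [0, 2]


Visit 1, push [7, 5, 4, 3, 0]
Visit 0, push [8, 7, 6, 3]
Visit 3, push []
Visit 6, push []
Visit 7, push [2]
Visit 2, push [8]
Visit 8, push []
Visit 4, push []
Visit 5, push []

DFS order: [1, 0, 3, 6, 7, 2, 8, 4, 5]


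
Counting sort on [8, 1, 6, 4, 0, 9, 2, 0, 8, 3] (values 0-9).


Input: [8, 1, 6, 4, 0, 9, 2, 0, 8, 3]
Counts: [2, 1, 1, 1, 1, 0, 1, 0, 2, 1]

Sorted: [0, 0, 1, 2, 3, 4, 6, 8, 8, 9]


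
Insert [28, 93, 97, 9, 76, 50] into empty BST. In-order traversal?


Insert 28: root
Insert 93: R from 28
Insert 97: R from 28 -> R from 93
Insert 9: L from 28
Insert 76: R from 28 -> L from 93
Insert 50: R from 28 -> L from 93 -> L from 76

In-order: [9, 28, 50, 76, 93, 97]


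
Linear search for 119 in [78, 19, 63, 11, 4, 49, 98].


i=0: 78!=119
i=1: 19!=119
i=2: 63!=119
i=3: 11!=119
i=4: 4!=119
i=5: 49!=119
i=6: 98!=119

Not found, 7 comps


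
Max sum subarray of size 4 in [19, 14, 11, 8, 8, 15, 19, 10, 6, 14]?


[0:4]: 52
[1:5]: 41
[2:6]: 42
[3:7]: 50
[4:8]: 52
[5:9]: 50
[6:10]: 49

Max: 52 at [0:4]


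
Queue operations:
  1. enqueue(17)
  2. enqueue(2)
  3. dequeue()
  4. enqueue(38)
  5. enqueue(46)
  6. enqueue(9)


enqueue(17) -> [17]
enqueue(2) -> [17, 2]
dequeue()->17, [2]
enqueue(38) -> [2, 38]
enqueue(46) -> [2, 38, 46]
enqueue(9) -> [2, 38, 46, 9]

Final queue: [2, 38, 46, 9]


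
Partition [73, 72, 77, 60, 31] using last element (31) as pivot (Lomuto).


Pivot: 31
Place pivot at 0: [31, 72, 77, 60, 73]

Partitioned: [31, 72, 77, 60, 73]


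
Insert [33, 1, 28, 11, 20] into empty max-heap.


Insert 33: [33]
Insert 1: [33, 1]
Insert 28: [33, 1, 28]
Insert 11: [33, 11, 28, 1]
Insert 20: [33, 20, 28, 1, 11]

Final heap: [33, 20, 28, 1, 11]


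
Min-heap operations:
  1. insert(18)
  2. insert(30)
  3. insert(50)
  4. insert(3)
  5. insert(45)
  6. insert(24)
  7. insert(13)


insert(18) -> [18]
insert(30) -> [18, 30]
insert(50) -> [18, 30, 50]
insert(3) -> [3, 18, 50, 30]
insert(45) -> [3, 18, 50, 30, 45]
insert(24) -> [3, 18, 24, 30, 45, 50]
insert(13) -> [3, 18, 13, 30, 45, 50, 24]

Final heap: [3, 18, 13, 30, 45, 50, 24]


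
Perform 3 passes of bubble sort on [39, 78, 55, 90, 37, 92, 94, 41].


Initial: [39, 78, 55, 90, 37, 92, 94, 41]
Pass 1: [39, 55, 78, 37, 90, 92, 41, 94] (3 swaps)
Pass 2: [39, 55, 37, 78, 90, 41, 92, 94] (2 swaps)
Pass 3: [39, 37, 55, 78, 41, 90, 92, 94] (2 swaps)

After 3 passes: [39, 37, 55, 78, 41, 90, 92, 94]


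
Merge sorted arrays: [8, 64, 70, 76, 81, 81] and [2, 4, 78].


Take 2 from B
Take 4 from B
Take 8 from A
Take 64 from A
Take 70 from A
Take 76 from A
Take 78 from B

Merged: [2, 4, 8, 64, 70, 76, 78, 81, 81]


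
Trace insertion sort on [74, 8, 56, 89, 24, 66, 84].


Initial: [74, 8, 56, 89, 24, 66, 84]
Insert 8: [8, 74, 56, 89, 24, 66, 84]
Insert 56: [8, 56, 74, 89, 24, 66, 84]
Insert 89: [8, 56, 74, 89, 24, 66, 84]
Insert 24: [8, 24, 56, 74, 89, 66, 84]
Insert 66: [8, 24, 56, 66, 74, 89, 84]
Insert 84: [8, 24, 56, 66, 74, 84, 89]

Sorted: [8, 24, 56, 66, 74, 84, 89]


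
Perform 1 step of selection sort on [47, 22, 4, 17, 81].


Initial: [47, 22, 4, 17, 81]
Step 1: min=4 at 2
  Swap: [4, 22, 47, 17, 81]

After 1 step: [4, 22, 47, 17, 81]


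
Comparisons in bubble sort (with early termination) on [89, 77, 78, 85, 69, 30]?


Algorithm: bubble sort (with early termination)
Input: [89, 77, 78, 85, 69, 30]
Sorted: [30, 69, 77, 78, 85, 89]

15


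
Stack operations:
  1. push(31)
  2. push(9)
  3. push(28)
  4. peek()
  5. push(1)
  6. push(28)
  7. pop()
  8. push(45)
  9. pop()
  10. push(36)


push(31) -> [31]
push(9) -> [31, 9]
push(28) -> [31, 9, 28]
peek()->28
push(1) -> [31, 9, 28, 1]
push(28) -> [31, 9, 28, 1, 28]
pop()->28, [31, 9, 28, 1]
push(45) -> [31, 9, 28, 1, 45]
pop()->45, [31, 9, 28, 1]
push(36) -> [31, 9, 28, 1, 36]

Final stack: [31, 9, 28, 1, 36]


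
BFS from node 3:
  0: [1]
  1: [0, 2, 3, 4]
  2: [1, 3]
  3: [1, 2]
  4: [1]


Visit 3, enqueue [1, 2]
Visit 1, enqueue [0, 4]
Visit 2, enqueue []
Visit 0, enqueue []
Visit 4, enqueue []

BFS order: [3, 1, 2, 0, 4]


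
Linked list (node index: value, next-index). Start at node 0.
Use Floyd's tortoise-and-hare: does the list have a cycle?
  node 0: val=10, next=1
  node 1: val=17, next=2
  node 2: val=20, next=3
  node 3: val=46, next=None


Floyd's tortoise (slow, +1) and hare (fast, +2):
  init: slow=0, fast=0
  step 1: slow=1, fast=2
  step 2: fast 2->3->None, no cycle

Cycle: no


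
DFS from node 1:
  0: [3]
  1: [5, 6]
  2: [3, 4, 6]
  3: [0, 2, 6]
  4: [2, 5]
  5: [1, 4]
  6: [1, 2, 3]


Visit 1, push [6, 5]
Visit 5, push [4]
Visit 4, push [2]
Visit 2, push [6, 3]
Visit 3, push [6, 0]
Visit 0, push []
Visit 6, push []

DFS order: [1, 5, 4, 2, 3, 0, 6]


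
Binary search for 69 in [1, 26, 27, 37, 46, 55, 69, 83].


Step 1: lo=0, hi=7, mid=3, val=37
Step 2: lo=4, hi=7, mid=5, val=55
Step 3: lo=6, hi=7, mid=6, val=69

Found at index 6


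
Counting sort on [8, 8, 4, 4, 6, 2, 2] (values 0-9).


Input: [8, 8, 4, 4, 6, 2, 2]
Counts: [0, 0, 2, 0, 2, 0, 1, 0, 2, 0]

Sorted: [2, 2, 4, 4, 6, 8, 8]


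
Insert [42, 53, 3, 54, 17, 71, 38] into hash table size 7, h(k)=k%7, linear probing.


Insert 42: h=0 -> slot 0
Insert 53: h=4 -> slot 4
Insert 3: h=3 -> slot 3
Insert 54: h=5 -> slot 5
Insert 17: h=3, 3 probes -> slot 6
Insert 71: h=1 -> slot 1
Insert 38: h=3, 6 probes -> slot 2

Table: [42, 71, 38, 3, 53, 54, 17]


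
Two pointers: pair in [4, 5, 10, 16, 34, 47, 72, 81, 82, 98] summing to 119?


lo=0(4)+hi=9(98)=102
lo=1(5)+hi=9(98)=103
lo=2(10)+hi=9(98)=108
lo=3(16)+hi=9(98)=114
lo=4(34)+hi=9(98)=132
lo=4(34)+hi=8(82)=116
lo=5(47)+hi=8(82)=129
lo=5(47)+hi=7(81)=128
lo=5(47)+hi=6(72)=119

Yes: 47+72=119


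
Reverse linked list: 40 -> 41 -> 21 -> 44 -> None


Step 1: curr=40, set curr.next=prev(None) | reversed so far: 40
Step 2: curr=41, set curr.next=prev(40) | reversed so far: 41 -> 40
Step 3: curr=21, set curr.next=prev(41) | reversed so far: 21 -> 41 -> 40
Step 4: curr=44, set curr.next=prev(21) | reversed so far: 44 -> 21 -> 41 -> 40

44 -> 21 -> 41 -> 40 -> None


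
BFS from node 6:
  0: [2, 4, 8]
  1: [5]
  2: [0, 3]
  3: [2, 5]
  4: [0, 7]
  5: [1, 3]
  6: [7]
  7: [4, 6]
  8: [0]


Visit 6, enqueue [7]
Visit 7, enqueue [4]
Visit 4, enqueue [0]
Visit 0, enqueue [2, 8]
Visit 2, enqueue [3]
Visit 8, enqueue []
Visit 3, enqueue [5]
Visit 5, enqueue [1]
Visit 1, enqueue []

BFS order: [6, 7, 4, 0, 2, 8, 3, 5, 1]


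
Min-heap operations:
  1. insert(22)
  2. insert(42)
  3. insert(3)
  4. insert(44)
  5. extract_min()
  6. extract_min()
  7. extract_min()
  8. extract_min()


insert(22) -> [22]
insert(42) -> [22, 42]
insert(3) -> [3, 42, 22]
insert(44) -> [3, 42, 22, 44]
extract_min()->3, [22, 42, 44]
extract_min()->22, [42, 44]
extract_min()->42, [44]
extract_min()->44, []

Final heap: []


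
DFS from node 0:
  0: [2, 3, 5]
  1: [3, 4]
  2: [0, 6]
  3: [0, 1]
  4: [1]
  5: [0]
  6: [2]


Visit 0, push [5, 3, 2]
Visit 2, push [6]
Visit 6, push []
Visit 3, push [1]
Visit 1, push [4]
Visit 4, push []
Visit 5, push []

DFS order: [0, 2, 6, 3, 1, 4, 5]


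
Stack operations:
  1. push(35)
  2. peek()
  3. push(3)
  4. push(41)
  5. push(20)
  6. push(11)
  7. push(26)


push(35) -> [35]
peek()->35
push(3) -> [35, 3]
push(41) -> [35, 3, 41]
push(20) -> [35, 3, 41, 20]
push(11) -> [35, 3, 41, 20, 11]
push(26) -> [35, 3, 41, 20, 11, 26]

Final stack: [35, 3, 41, 20, 11, 26]


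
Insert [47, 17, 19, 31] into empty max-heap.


Insert 47: [47]
Insert 17: [47, 17]
Insert 19: [47, 17, 19]
Insert 31: [47, 31, 19, 17]

Final heap: [47, 31, 19, 17]


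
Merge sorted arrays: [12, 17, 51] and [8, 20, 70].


Take 8 from B
Take 12 from A
Take 17 from A
Take 20 from B
Take 51 from A

Merged: [8, 12, 17, 20, 51, 70]


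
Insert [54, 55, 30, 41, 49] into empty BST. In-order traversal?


Insert 54: root
Insert 55: R from 54
Insert 30: L from 54
Insert 41: L from 54 -> R from 30
Insert 49: L from 54 -> R from 30 -> R from 41

In-order: [30, 41, 49, 54, 55]


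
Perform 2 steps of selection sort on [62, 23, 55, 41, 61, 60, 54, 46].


Initial: [62, 23, 55, 41, 61, 60, 54, 46]
Step 1: min=23 at 1
  Swap: [23, 62, 55, 41, 61, 60, 54, 46]
Step 2: min=41 at 3
  Swap: [23, 41, 55, 62, 61, 60, 54, 46]

After 2 steps: [23, 41, 55, 62, 61, 60, 54, 46]


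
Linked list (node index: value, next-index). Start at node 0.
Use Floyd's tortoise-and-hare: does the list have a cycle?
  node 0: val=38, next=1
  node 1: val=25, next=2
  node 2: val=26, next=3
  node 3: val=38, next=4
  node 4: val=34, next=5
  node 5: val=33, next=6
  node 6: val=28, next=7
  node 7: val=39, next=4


Floyd's tortoise (slow, +1) and hare (fast, +2):
  init: slow=0, fast=0
  step 1: slow=1, fast=2
  step 2: slow=2, fast=4
  step 3: slow=3, fast=6
  step 4: slow=4, fast=4
  slow == fast at node 4: cycle detected

Cycle: yes


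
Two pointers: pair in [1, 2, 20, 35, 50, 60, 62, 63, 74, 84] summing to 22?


lo=0(1)+hi=9(84)=85
lo=0(1)+hi=8(74)=75
lo=0(1)+hi=7(63)=64
lo=0(1)+hi=6(62)=63
lo=0(1)+hi=5(60)=61
lo=0(1)+hi=4(50)=51
lo=0(1)+hi=3(35)=36
lo=0(1)+hi=2(20)=21
lo=1(2)+hi=2(20)=22

Yes: 2+20=22


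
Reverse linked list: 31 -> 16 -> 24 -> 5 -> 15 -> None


Step 1: curr=31, set curr.next=prev(None) | reversed so far: 31
Step 2: curr=16, set curr.next=prev(31) | reversed so far: 16 -> 31
Step 3: curr=24, set curr.next=prev(16) | reversed so far: 24 -> 16 -> 31
Step 4: curr=5, set curr.next=prev(24) | reversed so far: 5 -> 24 -> 16 -> 31
Step 5: curr=15, set curr.next=prev(5) | reversed so far: 15 -> 5 -> 24 -> 16 -> 31

15 -> 5 -> 24 -> 16 -> 31 -> None
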